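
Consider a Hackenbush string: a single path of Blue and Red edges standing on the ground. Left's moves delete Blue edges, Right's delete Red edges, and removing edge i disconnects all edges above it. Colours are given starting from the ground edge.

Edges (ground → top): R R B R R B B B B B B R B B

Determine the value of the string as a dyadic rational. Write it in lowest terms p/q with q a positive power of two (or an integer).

-7177/4096

Recurse on prefixes of the 14-edge string R R B R R B B B B B B R B B:
v_1 [R]  L=[∅]  R=[0]  -> -1
v_2 [RR]  L=[∅]  R=[-1; 0]  -> -2
v_3 [RRB]  L=[-2]  R=[-1; 0]  -> -3/2
v_4 [RRBR]  L=[-2]  R=[-3/2; -1; 0]  -> -7/4
v_5 [RRBRR]  L=[-2]  R=[-7/4; -3/2; -1; 0]  -> -15/8
v_6 [RRBRRB]  L=[-2; -15/8]  R=[-7/4; -3/2; -1; 0]  -> -29/16
v_7 [RRBRRBB]  L=[-2; -15/8; -29/16]  R=[-7/4; -3/2; -1; 0]  -> -57/32
v_8 [RRBRRBBB]  L=[-2; -15/8; -29/16; -57/32]  R=[-7/4; -3/2; -1; 0]  -> -113/64
v_9 [RRBRRBBBB]  L=[-2; -15/8; -29/16; -57/32; -113/64]  R=[-7/4; -3/2; -1; 0]  -> -225/128
v_10 [RRBRRBBBBB]  L=[-2; -15/8; -29/16; -57/32; -113/64; -225/128]  R=[-7/4; -3/2; -1; 0]  -> -449/256
v_11 [RRBRRBBBBBB]  L=[-2; -15/8; -29/16; -57/32; -113/64; -225/128; -449/256]  R=[-7/4; -3/2; -1; 0]  -> -897/512
v_12 [RRBRRBBBBBBR]  L=[-2; -15/8; -29/16; -57/32; -113/64; -225/128; -449/256]  R=[-897/512; -7/4; -3/2; -1; 0]  -> -1795/1024
v_13 [RRBRRBBBBBBRB]  L=[-2; -15/8; -29/16; -57/32; -113/64; -225/128; -449/256; -1795/1024]  R=[-897/512; -7/4; -3/2; -1; 0]  -> -3589/2048
v_14 [RRBRRBBBBBBRBB]  L=[-2; -15/8; -29/16; -57/32; -113/64; -225/128; -449/256; -1795/1024; -3589/2048]  R=[-897/512; -7/4; -3/2; -1; 0]  -> -7177/4096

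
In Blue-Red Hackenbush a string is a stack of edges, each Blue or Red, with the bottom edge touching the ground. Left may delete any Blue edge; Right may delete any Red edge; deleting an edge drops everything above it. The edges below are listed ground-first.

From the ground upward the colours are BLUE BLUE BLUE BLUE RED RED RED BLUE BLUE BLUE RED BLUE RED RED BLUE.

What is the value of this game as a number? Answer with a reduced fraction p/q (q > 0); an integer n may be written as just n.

G(B) = { 0 | (no moves) } -> 1
G(BB) = { 0 1 | (no moves) } -> 2
G(BBB) = { 0 1 2 | (no moves) } -> 3
G(BBBB) = { 0 1 2 3 | (no moves) } -> 4
G(BBBBR) = { 0 1 2 3 | 4 } -> 7/2
G(BBBBRR) = { 0 1 2 3 | 7/2 4 } -> 13/4
G(BBBBRRR) = { 0 1 2 3 | 13/4 7/2 4 } -> 25/8
G(BBBBRRRB) = { 0 1 2 3 25/8 | 13/4 7/2 4 } -> 51/16
G(BBBBRRRBB) = { 0 1 2 3 25/8 51/16 | 13/4 7/2 4 } -> 103/32
G(BBBBRRRBBB) = { 0 1 2 3 25/8 51/16 103/32 | 13/4 7/2 4 } -> 207/64
G(BBBBRRRBBBR) = { 0 1 2 3 25/8 51/16 103/32 | 207/64 13/4 7/2 4 } -> 413/128
G(BBBBRRRBBBRB) = { 0 1 2 3 25/8 51/16 103/32 413/128 | 207/64 13/4 7/2 4 } -> 827/256
G(BBBBRRRBBBRBR) = { 0 1 2 3 25/8 51/16 103/32 413/128 | 827/256 207/64 13/4 7/2 4 } -> 1653/512
G(BBBBRRRBBBRBRR) = { 0 1 2 3 25/8 51/16 103/32 413/128 | 1653/512 827/256 207/64 13/4 7/2 4 } -> 3305/1024
G(BBBBRRRBBBRBRRB) = { 0 1 2 3 25/8 51/16 103/32 413/128 3305/1024 | 1653/512 827/256 207/64 13/4 7/2 4 } -> 6611/2048

6611/2048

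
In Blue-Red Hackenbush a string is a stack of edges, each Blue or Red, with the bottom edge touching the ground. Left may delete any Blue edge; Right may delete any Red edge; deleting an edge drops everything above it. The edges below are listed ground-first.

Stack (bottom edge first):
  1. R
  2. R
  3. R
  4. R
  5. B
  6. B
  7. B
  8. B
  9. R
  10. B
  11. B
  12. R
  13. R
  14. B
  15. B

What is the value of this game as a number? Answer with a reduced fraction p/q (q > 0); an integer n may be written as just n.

-6297/2048

Recurse on prefixes of the 15-edge string R R R R B B B B R B B R R B B:
R: Left {  }, Right { 0 } so simplest -1
RR: Left {  }, Right { -1 0 } so simplest -2
RRR: Left {  }, Right { -2 -1 0 } so simplest -3
RRRR: Left {  }, Right { -3 -2 -1 0 } so simplest -4
RRRRB: Left { -4 }, Right { -3 -2 -1 0 } so simplest -7/2
RRRRBB: Left { -4 -7/2 }, Right { -3 -2 -1 0 } so simplest -13/4
RRRRBBB: Left { -4 -7/2 -13/4 }, Right { -3 -2 -1 0 } so simplest -25/8
RRRRBBBB: Left { -4 -7/2 -13/4 -25/8 }, Right { -3 -2 -1 0 } so simplest -49/16
RRRRBBBBR: Left { -4 -7/2 -13/4 -25/8 }, Right { -49/16 -3 -2 -1 0 } so simplest -99/32
RRRRBBBBRB: Left { -4 -7/2 -13/4 -25/8 -99/32 }, Right { -49/16 -3 -2 -1 0 } so simplest -197/64
RRRRBBBBRBB: Left { -4 -7/2 -13/4 -25/8 -99/32 -197/64 }, Right { -49/16 -3 -2 -1 0 } so simplest -393/128
RRRRBBBBRBBR: Left { -4 -7/2 -13/4 -25/8 -99/32 -197/64 }, Right { -393/128 -49/16 -3 -2 -1 0 } so simplest -787/256
RRRRBBBBRBBRR: Left { -4 -7/2 -13/4 -25/8 -99/32 -197/64 }, Right { -787/256 -393/128 -49/16 -3 -2 -1 0 } so simplest -1575/512
RRRRBBBBRBBRRB: Left { -4 -7/2 -13/4 -25/8 -99/32 -197/64 -1575/512 }, Right { -787/256 -393/128 -49/16 -3 -2 -1 0 } so simplest -3149/1024
RRRRBBBBRBBRRBB: Left { -4 -7/2 -13/4 -25/8 -99/32 -197/64 -1575/512 -3149/1024 }, Right { -787/256 -393/128 -49/16 -3 -2 -1 0 } so simplest -6297/2048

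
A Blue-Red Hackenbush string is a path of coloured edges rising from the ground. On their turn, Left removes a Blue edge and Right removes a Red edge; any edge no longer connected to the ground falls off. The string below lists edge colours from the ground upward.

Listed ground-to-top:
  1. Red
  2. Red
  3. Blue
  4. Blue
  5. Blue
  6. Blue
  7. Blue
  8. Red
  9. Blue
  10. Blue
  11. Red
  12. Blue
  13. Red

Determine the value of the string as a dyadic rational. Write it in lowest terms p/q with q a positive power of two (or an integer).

val(R) = { none | 0 } so -1
val(RR) = { none | -1,0 } so -2
val(RRB) = { -2 | -1,0 } so -3/2
val(RRBB) = { -2,-3/2 | -1,0 } so -5/4
val(RRBBB) = { -2,-3/2,-5/4 | -1,0 } so -9/8
val(RRBBBB) = { -2,-3/2,-5/4,-9/8 | -1,0 } so -17/16
val(RRBBBBB) = { -2,-3/2,-5/4,-9/8,-17/16 | -1,0 } so -33/32
val(RRBBBBBR) = { -2,-3/2,-5/4,-9/8,-17/16 | -33/32,-1,0 } so -67/64
val(RRBBBBBRB) = { -2,-3/2,-5/4,-9/8,-17/16,-67/64 | -33/32,-1,0 } so -133/128
val(RRBBBBBRBB) = { -2,-3/2,-5/4,-9/8,-17/16,-67/64,-133/128 | -33/32,-1,0 } so -265/256
val(RRBBBBBRBBR) = { -2,-3/2,-5/4,-9/8,-17/16,-67/64,-133/128 | -265/256,-33/32,-1,0 } so -531/512
val(RRBBBBBRBBRB) = { -2,-3/2,-5/4,-9/8,-17/16,-67/64,-133/128,-531/512 | -265/256,-33/32,-1,0 } so -1061/1024
val(RRBBBBBRBBRBR) = { -2,-3/2,-5/4,-9/8,-17/16,-67/64,-133/128,-531/512 | -1061/1024,-265/256,-33/32,-1,0 } so -2123/2048

-2123/2048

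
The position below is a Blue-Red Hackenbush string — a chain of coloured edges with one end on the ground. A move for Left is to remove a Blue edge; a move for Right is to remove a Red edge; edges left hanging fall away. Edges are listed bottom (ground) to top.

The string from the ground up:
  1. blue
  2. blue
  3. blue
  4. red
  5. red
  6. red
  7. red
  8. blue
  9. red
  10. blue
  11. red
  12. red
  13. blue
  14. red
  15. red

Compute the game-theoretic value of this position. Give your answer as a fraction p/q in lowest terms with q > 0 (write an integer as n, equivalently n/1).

val(b) = { 0 | ∅ } -> 1
val(bb) = { 0 1 | ∅ } -> 2
val(bbb) = { 0 1 2 | ∅ } -> 3
val(bbbr) = { 0 1 2 | 3 } -> 5/2
val(bbbrr) = { 0 1 2 | 5/2 3 } -> 9/4
val(bbbrrr) = { 0 1 2 | 9/4 5/2 3 } -> 17/8
val(bbbrrrr) = { 0 1 2 | 17/8 9/4 5/2 3 } -> 33/16
val(bbbrrrrb) = { 0 1 2 33/16 | 17/8 9/4 5/2 3 } -> 67/32
val(bbbrrrrbr) = { 0 1 2 33/16 | 67/32 17/8 9/4 5/2 3 } -> 133/64
val(bbbrrrrbrb) = { 0 1 2 33/16 133/64 | 67/32 17/8 9/4 5/2 3 } -> 267/128
val(bbbrrrrbrbr) = { 0 1 2 33/16 133/64 | 267/128 67/32 17/8 9/4 5/2 3 } -> 533/256
val(bbbrrrrbrbrr) = { 0 1 2 33/16 133/64 | 533/256 267/128 67/32 17/8 9/4 5/2 3 } -> 1065/512
val(bbbrrrrbrbrrb) = { 0 1 2 33/16 133/64 1065/512 | 533/256 267/128 67/32 17/8 9/4 5/2 3 } -> 2131/1024
val(bbbrrrrbrbrrbr) = { 0 1 2 33/16 133/64 1065/512 | 2131/1024 533/256 267/128 67/32 17/8 9/4 5/2 3 } -> 4261/2048
val(bbbrrrrbrbrrbrr) = { 0 1 2 33/16 133/64 1065/512 | 4261/2048 2131/1024 533/256 267/128 67/32 17/8 9/4 5/2 3 } -> 8521/4096

8521/4096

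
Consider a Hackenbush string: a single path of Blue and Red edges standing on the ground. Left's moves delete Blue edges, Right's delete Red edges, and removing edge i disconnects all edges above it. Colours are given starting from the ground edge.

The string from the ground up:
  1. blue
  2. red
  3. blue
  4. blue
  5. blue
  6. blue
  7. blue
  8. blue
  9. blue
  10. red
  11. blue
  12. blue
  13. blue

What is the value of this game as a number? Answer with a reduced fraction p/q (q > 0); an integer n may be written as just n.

Recurse on prefixes of the 13-edge string blue red blue blue blue blue blue blue blue red blue blue blue:
step 1: add blue to get b; options L={ 0 } R={ — } => 1
step 2: add red to get br; options L={ 0 } R={ 1 } => 1/2
step 3: add blue to get brb; options L={ 0, 1/2 } R={ 1 } => 3/4
step 4: add blue to get brbb; options L={ 0, 1/2, 3/4 } R={ 1 } => 7/8
step 5: add blue to get brbbb; options L={ 0, 1/2, 3/4, 7/8 } R={ 1 } => 15/16
step 6: add blue to get brbbbb; options L={ 0, 1/2, 3/4, 7/8, 15/16 } R={ 1 } => 31/32
step 7: add blue to get brbbbbb; options L={ 0, 1/2, 3/4, 7/8, 15/16, 31/32 } R={ 1 } => 63/64
step 8: add blue to get brbbbbbb; options L={ 0, 1/2, 3/4, 7/8, 15/16, 31/32, 63/64 } R={ 1 } => 127/128
step 9: add blue to get brbbbbbbb; options L={ 0, 1/2, 3/4, 7/8, 15/16, 31/32, 63/64, 127/128 } R={ 1 } => 255/256
step 10: add red to get brbbbbbbbr; options L={ 0, 1/2, 3/4, 7/8, 15/16, 31/32, 63/64, 127/128 } R={ 255/256, 1 } => 509/512
step 11: add blue to get brbbbbbbbrb; options L={ 0, 1/2, 3/4, 7/8, 15/16, 31/32, 63/64, 127/128, 509/512 } R={ 255/256, 1 } => 1019/1024
step 12: add blue to get brbbbbbbbrbb; options L={ 0, 1/2, 3/4, 7/8, 15/16, 31/32, 63/64, 127/128, 509/512, 1019/1024 } R={ 255/256, 1 } => 2039/2048
step 13: add blue to get brbbbbbbbrbbb; options L={ 0, 1/2, 3/4, 7/8, 15/16, 31/32, 63/64, 127/128, 509/512, 1019/1024, 2039/2048 } R={ 255/256, 1 } => 4079/4096

4079/4096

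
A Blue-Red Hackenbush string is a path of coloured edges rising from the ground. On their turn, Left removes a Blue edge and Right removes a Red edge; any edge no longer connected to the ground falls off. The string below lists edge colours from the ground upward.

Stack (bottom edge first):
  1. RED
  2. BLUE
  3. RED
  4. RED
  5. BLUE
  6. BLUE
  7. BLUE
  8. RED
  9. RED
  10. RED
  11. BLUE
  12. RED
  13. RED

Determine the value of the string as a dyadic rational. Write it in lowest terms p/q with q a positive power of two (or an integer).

R: Left { none }, Right { 0 } => simplest -1
RB: Left { -1 }, Right { 0 } => simplest -1/2
RBR: Left { -1 }, Right { -1/2,0 } => simplest -3/4
RBRR: Left { -1 }, Right { -3/4,-1/2,0 } => simplest -7/8
RBRRB: Left { -1,-7/8 }, Right { -3/4,-1/2,0 } => simplest -13/16
RBRRBB: Left { -1,-7/8,-13/16 }, Right { -3/4,-1/2,0 } => simplest -25/32
RBRRBBB: Left { -1,-7/8,-13/16,-25/32 }, Right { -3/4,-1/2,0 } => simplest -49/64
RBRRBBBR: Left { -1,-7/8,-13/16,-25/32 }, Right { -49/64,-3/4,-1/2,0 } => simplest -99/128
RBRRBBBRR: Left { -1,-7/8,-13/16,-25/32 }, Right { -99/128,-49/64,-3/4,-1/2,0 } => simplest -199/256
RBRRBBBRRR: Left { -1,-7/8,-13/16,-25/32 }, Right { -199/256,-99/128,-49/64,-3/4,-1/2,0 } => simplest -399/512
RBRRBBBRRRB: Left { -1,-7/8,-13/16,-25/32,-399/512 }, Right { -199/256,-99/128,-49/64,-3/4,-1/2,0 } => simplest -797/1024
RBRRBBBRRRBR: Left { -1,-7/8,-13/16,-25/32,-399/512 }, Right { -797/1024,-199/256,-99/128,-49/64,-3/4,-1/2,0 } => simplest -1595/2048
RBRRBBBRRRBRR: Left { -1,-7/8,-13/16,-25/32,-399/512 }, Right { -1595/2048,-797/1024,-199/256,-99/128,-49/64,-3/4,-1/2,0 } => simplest -3191/4096

-3191/4096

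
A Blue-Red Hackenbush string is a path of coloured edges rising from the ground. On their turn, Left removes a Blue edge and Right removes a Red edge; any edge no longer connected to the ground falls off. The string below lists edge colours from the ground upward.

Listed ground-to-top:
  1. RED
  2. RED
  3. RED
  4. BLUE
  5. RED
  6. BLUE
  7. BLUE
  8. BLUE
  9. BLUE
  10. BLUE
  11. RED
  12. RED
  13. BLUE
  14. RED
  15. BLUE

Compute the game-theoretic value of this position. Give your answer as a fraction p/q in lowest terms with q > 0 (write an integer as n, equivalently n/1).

edge 1 of 15 (RED): { ∅ | 0 } — -1
edge 2 of 15 (RED): { ∅ | -1 0 } — -2
edge 3 of 15 (RED): { ∅ | -2 -1 0 } — -3
edge 4 of 15 (BLUE): { -3 | -2 -1 0 } — -5/2
edge 5 of 15 (RED): { -3 | -5/2 -2 -1 0 } — -11/4
edge 6 of 15 (BLUE): { -3 -11/4 | -5/2 -2 -1 0 } — -21/8
edge 7 of 15 (BLUE): { -3 -11/4 -21/8 | -5/2 -2 -1 0 } — -41/16
edge 8 of 15 (BLUE): { -3 -11/4 -21/8 -41/16 | -5/2 -2 -1 0 } — -81/32
edge 9 of 15 (BLUE): { -3 -11/4 -21/8 -41/16 -81/32 | -5/2 -2 -1 0 } — -161/64
edge 10 of 15 (BLUE): { -3 -11/4 -21/8 -41/16 -81/32 -161/64 | -5/2 -2 -1 0 } — -321/128
edge 11 of 15 (RED): { -3 -11/4 -21/8 -41/16 -81/32 -161/64 | -321/128 -5/2 -2 -1 0 } — -643/256
edge 12 of 15 (RED): { -3 -11/4 -21/8 -41/16 -81/32 -161/64 | -643/256 -321/128 -5/2 -2 -1 0 } — -1287/512
edge 13 of 15 (BLUE): { -3 -11/4 -21/8 -41/16 -81/32 -161/64 -1287/512 | -643/256 -321/128 -5/2 -2 -1 0 } — -2573/1024
edge 14 of 15 (RED): { -3 -11/4 -21/8 -41/16 -81/32 -161/64 -1287/512 | -2573/1024 -643/256 -321/128 -5/2 -2 -1 0 } — -5147/2048
edge 15 of 15 (BLUE): { -3 -11/4 -21/8 -41/16 -81/32 -161/64 -1287/512 -5147/2048 | -2573/1024 -643/256 -321/128 -5/2 -2 -1 0 } — -10293/4096

-10293/4096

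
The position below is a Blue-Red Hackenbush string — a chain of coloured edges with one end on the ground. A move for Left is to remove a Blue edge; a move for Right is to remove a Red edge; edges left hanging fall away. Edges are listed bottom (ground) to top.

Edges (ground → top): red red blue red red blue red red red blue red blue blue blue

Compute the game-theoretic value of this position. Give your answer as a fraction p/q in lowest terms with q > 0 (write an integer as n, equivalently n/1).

-7633/4096

Recurse on prefixes of the 14-edge string red red blue red red blue red red red blue red blue blue blue:
val(r) = { — | 0 } => -1
val(rr) = { — | -1,0 } => -2
val(rrb) = { -2 | -1,0 } => -3/2
val(rrbr) = { -2 | -3/2,-1,0 } => -7/4
val(rrbrr) = { -2 | -7/4,-3/2,-1,0 } => -15/8
val(rrbrrb) = { -2,-15/8 | -7/4,-3/2,-1,0 } => -29/16
val(rrbrrbr) = { -2,-15/8 | -29/16,-7/4,-3/2,-1,0 } => -59/32
val(rrbrrbrr) = { -2,-15/8 | -59/32,-29/16,-7/4,-3/2,-1,0 } => -119/64
val(rrbrrbrrr) = { -2,-15/8 | -119/64,-59/32,-29/16,-7/4,-3/2,-1,0 } => -239/128
val(rrbrrbrrrb) = { -2,-15/8,-239/128 | -119/64,-59/32,-29/16,-7/4,-3/2,-1,0 } => -477/256
val(rrbrrbrrrbr) = { -2,-15/8,-239/128 | -477/256,-119/64,-59/32,-29/16,-7/4,-3/2,-1,0 } => -955/512
val(rrbrrbrrrbrb) = { -2,-15/8,-239/128,-955/512 | -477/256,-119/64,-59/32,-29/16,-7/4,-3/2,-1,0 } => -1909/1024
val(rrbrrbrrrbrbb) = { -2,-15/8,-239/128,-955/512,-1909/1024 | -477/256,-119/64,-59/32,-29/16,-7/4,-3/2,-1,0 } => -3817/2048
val(rrbrrbrrrbrbbb) = { -2,-15/8,-239/128,-955/512,-1909/1024,-3817/2048 | -477/256,-119/64,-59/32,-29/16,-7/4,-3/2,-1,0 } => -7633/4096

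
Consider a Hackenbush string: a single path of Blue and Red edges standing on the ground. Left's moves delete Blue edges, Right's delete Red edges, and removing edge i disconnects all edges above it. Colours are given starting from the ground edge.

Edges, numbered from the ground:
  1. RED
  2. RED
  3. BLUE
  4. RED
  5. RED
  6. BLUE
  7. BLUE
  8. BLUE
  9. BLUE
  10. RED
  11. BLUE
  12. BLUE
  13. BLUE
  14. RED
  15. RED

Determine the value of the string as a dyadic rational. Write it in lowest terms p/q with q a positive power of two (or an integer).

Recurse on prefixes of the 15-edge string RED RED BLUE RED RED BLUE BLUE BLUE BLUE RED BLUE BLUE BLUE RED RED:
R: Left { · }, Right { 0 } → simplest -1
RR: Left { · }, Right { -1 0 } → simplest -2
RRB: Left { -2 }, Right { -1 0 } → simplest -3/2
RRBR: Left { -2 }, Right { -3/2 -1 0 } → simplest -7/4
RRBRR: Left { -2 }, Right { -7/4 -3/2 -1 0 } → simplest -15/8
RRBRRB: Left { -2 -15/8 }, Right { -7/4 -3/2 -1 0 } → simplest -29/16
RRBRRBB: Left { -2 -15/8 -29/16 }, Right { -7/4 -3/2 -1 0 } → simplest -57/32
RRBRRBBB: Left { -2 -15/8 -29/16 -57/32 }, Right { -7/4 -3/2 -1 0 } → simplest -113/64
RRBRRBBBB: Left { -2 -15/8 -29/16 -57/32 -113/64 }, Right { -7/4 -3/2 -1 0 } → simplest -225/128
RRBRRBBBBR: Left { -2 -15/8 -29/16 -57/32 -113/64 }, Right { -225/128 -7/4 -3/2 -1 0 } → simplest -451/256
RRBRRBBBBRB: Left { -2 -15/8 -29/16 -57/32 -113/64 -451/256 }, Right { -225/128 -7/4 -3/2 -1 0 } → simplest -901/512
RRBRRBBBBRBB: Left { -2 -15/8 -29/16 -57/32 -113/64 -451/256 -901/512 }, Right { -225/128 -7/4 -3/2 -1 0 } → simplest -1801/1024
RRBRRBBBBRBBB: Left { -2 -15/8 -29/16 -57/32 -113/64 -451/256 -901/512 -1801/1024 }, Right { -225/128 -7/4 -3/2 -1 0 } → simplest -3601/2048
RRBRRBBBBRBBBR: Left { -2 -15/8 -29/16 -57/32 -113/64 -451/256 -901/512 -1801/1024 }, Right { -3601/2048 -225/128 -7/4 -3/2 -1 0 } → simplest -7203/4096
RRBRRBBBBRBBBRR: Left { -2 -15/8 -29/16 -57/32 -113/64 -451/256 -901/512 -1801/1024 }, Right { -7203/4096 -3601/2048 -225/128 -7/4 -3/2 -1 0 } → simplest -14407/8192

-14407/8192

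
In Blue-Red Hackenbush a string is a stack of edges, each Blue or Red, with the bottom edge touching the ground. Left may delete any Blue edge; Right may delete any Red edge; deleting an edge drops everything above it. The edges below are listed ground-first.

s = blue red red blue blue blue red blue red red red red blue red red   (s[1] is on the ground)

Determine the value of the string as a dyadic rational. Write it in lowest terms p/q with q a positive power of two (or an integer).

Build value(s[:k]) for k = 1..15, string s = blue red red blue blue blue red blue red red red red blue red red.
edge 1 of 15 (blue): { 0 | ∅ } ⇒ 1
edge 2 of 15 (red): { 0 | 1 } ⇒ 1/2
edge 3 of 15 (red): { 0 | 1/2, 1 } ⇒ 1/4
edge 4 of 15 (blue): { 0, 1/4 | 1/2, 1 } ⇒ 3/8
edge 5 of 15 (blue): { 0, 1/4, 3/8 | 1/2, 1 } ⇒ 7/16
edge 6 of 15 (blue): { 0, 1/4, 3/8, 7/16 | 1/2, 1 } ⇒ 15/32
edge 7 of 15 (red): { 0, 1/4, 3/8, 7/16 | 15/32, 1/2, 1 } ⇒ 29/64
edge 8 of 15 (blue): { 0, 1/4, 3/8, 7/16, 29/64 | 15/32, 1/2, 1 } ⇒ 59/128
edge 9 of 15 (red): { 0, 1/4, 3/8, 7/16, 29/64 | 59/128, 15/32, 1/2, 1 } ⇒ 117/256
edge 10 of 15 (red): { 0, 1/4, 3/8, 7/16, 29/64 | 117/256, 59/128, 15/32, 1/2, 1 } ⇒ 233/512
edge 11 of 15 (red): { 0, 1/4, 3/8, 7/16, 29/64 | 233/512, 117/256, 59/128, 15/32, 1/2, 1 } ⇒ 465/1024
edge 12 of 15 (red): { 0, 1/4, 3/8, 7/16, 29/64 | 465/1024, 233/512, 117/256, 59/128, 15/32, 1/2, 1 } ⇒ 929/2048
edge 13 of 15 (blue): { 0, 1/4, 3/8, 7/16, 29/64, 929/2048 | 465/1024, 233/512, 117/256, 59/128, 15/32, 1/2, 1 } ⇒ 1859/4096
edge 14 of 15 (red): { 0, 1/4, 3/8, 7/16, 29/64, 929/2048 | 1859/4096, 465/1024, 233/512, 117/256, 59/128, 15/32, 1/2, 1 } ⇒ 3717/8192
edge 15 of 15 (red): { 0, 1/4, 3/8, 7/16, 29/64, 929/2048 | 3717/8192, 1859/4096, 465/1024, 233/512, 117/256, 59/128, 15/32, 1/2, 1 } ⇒ 7433/16384

7433/16384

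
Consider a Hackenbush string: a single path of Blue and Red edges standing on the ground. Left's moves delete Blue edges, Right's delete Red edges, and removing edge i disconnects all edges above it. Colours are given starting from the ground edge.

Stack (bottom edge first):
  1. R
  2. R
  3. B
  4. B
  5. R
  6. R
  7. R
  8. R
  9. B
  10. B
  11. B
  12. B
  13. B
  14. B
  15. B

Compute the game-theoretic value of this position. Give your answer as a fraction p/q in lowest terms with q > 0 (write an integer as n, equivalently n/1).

G(R) = { · | 0 } gives -1
G(RR) = { · | -1 0 } gives -2
G(RRB) = { -2 | -1 0 } gives -3/2
G(RRBB) = { -2 -3/2 | -1 0 } gives -5/4
G(RRBBR) = { -2 -3/2 | -5/4 -1 0 } gives -11/8
G(RRBBRR) = { -2 -3/2 | -11/8 -5/4 -1 0 } gives -23/16
G(RRBBRRR) = { -2 -3/2 | -23/16 -11/8 -5/4 -1 0 } gives -47/32
G(RRBBRRRR) = { -2 -3/2 | -47/32 -23/16 -11/8 -5/4 -1 0 } gives -95/64
G(RRBBRRRRB) = { -2 -3/2 -95/64 | -47/32 -23/16 -11/8 -5/4 -1 0 } gives -189/128
G(RRBBRRRRBB) = { -2 -3/2 -95/64 -189/128 | -47/32 -23/16 -11/8 -5/4 -1 0 } gives -377/256
G(RRBBRRRRBBB) = { -2 -3/2 -95/64 -189/128 -377/256 | -47/32 -23/16 -11/8 -5/4 -1 0 } gives -753/512
G(RRBBRRRRBBBB) = { -2 -3/2 -95/64 -189/128 -377/256 -753/512 | -47/32 -23/16 -11/8 -5/4 -1 0 } gives -1505/1024
G(RRBBRRRRBBBBB) = { -2 -3/2 -95/64 -189/128 -377/256 -753/512 -1505/1024 | -47/32 -23/16 -11/8 -5/4 -1 0 } gives -3009/2048
G(RRBBRRRRBBBBBB) = { -2 -3/2 -95/64 -189/128 -377/256 -753/512 -1505/1024 -3009/2048 | -47/32 -23/16 -11/8 -5/4 -1 0 } gives -6017/4096
G(RRBBRRRRBBBBBBB) = { -2 -3/2 -95/64 -189/128 -377/256 -753/512 -1505/1024 -3009/2048 -6017/4096 | -47/32 -23/16 -11/8 -5/4 -1 0 } gives -12033/8192

-12033/8192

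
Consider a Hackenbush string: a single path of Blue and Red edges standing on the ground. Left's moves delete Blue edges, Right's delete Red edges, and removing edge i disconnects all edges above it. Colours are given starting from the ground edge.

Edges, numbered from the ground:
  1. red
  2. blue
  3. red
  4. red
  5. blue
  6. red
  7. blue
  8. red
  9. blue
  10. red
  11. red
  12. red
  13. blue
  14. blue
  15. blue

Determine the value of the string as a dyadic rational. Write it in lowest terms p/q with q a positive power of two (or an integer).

value_1 [r]  L=[(no moves)]  R=[0]  = -1
value_2 [rb]  L=[-1]  R=[0]  = -1/2
value_3 [rbr]  L=[-1]  R=[-1/2, 0]  = -3/4
value_4 [rbrr]  L=[-1]  R=[-3/4, -1/2, 0]  = -7/8
value_5 [rbrrb]  L=[-1, -7/8]  R=[-3/4, -1/2, 0]  = -13/16
value_6 [rbrrbr]  L=[-1, -7/8]  R=[-13/16, -3/4, -1/2, 0]  = -27/32
value_7 [rbrrbrb]  L=[-1, -7/8, -27/32]  R=[-13/16, -3/4, -1/2, 0]  = -53/64
value_8 [rbrrbrbr]  L=[-1, -7/8, -27/32]  R=[-53/64, -13/16, -3/4, -1/2, 0]  = -107/128
value_9 [rbrrbrbrb]  L=[-1, -7/8, -27/32, -107/128]  R=[-53/64, -13/16, -3/4, -1/2, 0]  = -213/256
value_10 [rbrrbrbrbr]  L=[-1, -7/8, -27/32, -107/128]  R=[-213/256, -53/64, -13/16, -3/4, -1/2, 0]  = -427/512
value_11 [rbrrbrbrbrr]  L=[-1, -7/8, -27/32, -107/128]  R=[-427/512, -213/256, -53/64, -13/16, -3/4, -1/2, 0]  = -855/1024
value_12 [rbrrbrbrbrrr]  L=[-1, -7/8, -27/32, -107/128]  R=[-855/1024, -427/512, -213/256, -53/64, -13/16, -3/4, -1/2, 0]  = -1711/2048
value_13 [rbrrbrbrbrrrb]  L=[-1, -7/8, -27/32, -107/128, -1711/2048]  R=[-855/1024, -427/512, -213/256, -53/64, -13/16, -3/4, -1/2, 0]  = -3421/4096
value_14 [rbrrbrbrbrrrbb]  L=[-1, -7/8, -27/32, -107/128, -1711/2048, -3421/4096]  R=[-855/1024, -427/512, -213/256, -53/64, -13/16, -3/4, -1/2, 0]  = -6841/8192
value_15 [rbrrbrbrbrrrbbb]  L=[-1, -7/8, -27/32, -107/128, -1711/2048, -3421/4096, -6841/8192]  R=[-855/1024, -427/512, -213/256, -53/64, -13/16, -3/4, -1/2, 0]  = -13681/16384

-13681/16384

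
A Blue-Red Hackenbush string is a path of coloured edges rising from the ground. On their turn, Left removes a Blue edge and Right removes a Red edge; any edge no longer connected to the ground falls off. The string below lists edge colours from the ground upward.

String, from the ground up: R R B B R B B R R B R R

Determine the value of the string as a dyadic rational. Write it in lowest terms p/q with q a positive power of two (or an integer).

edge 1 of 12 (R): { · | 0 } — -1
edge 2 of 12 (R): { · | -1,0 } — -2
edge 3 of 12 (B): { -2 | -1,0 } — -3/2
edge 4 of 12 (B): { -2,-3/2 | -1,0 } — -5/4
edge 5 of 12 (R): { -2,-3/2 | -5/4,-1,0 } — -11/8
edge 6 of 12 (B): { -2,-3/2,-11/8 | -5/4,-1,0 } — -21/16
edge 7 of 12 (B): { -2,-3/2,-11/8,-21/16 | -5/4,-1,0 } — -41/32
edge 8 of 12 (R): { -2,-3/2,-11/8,-21/16 | -41/32,-5/4,-1,0 } — -83/64
edge 9 of 12 (R): { -2,-3/2,-11/8,-21/16 | -83/64,-41/32,-5/4,-1,0 } — -167/128
edge 10 of 12 (B): { -2,-3/2,-11/8,-21/16,-167/128 | -83/64,-41/32,-5/4,-1,0 } — -333/256
edge 11 of 12 (R): { -2,-3/2,-11/8,-21/16,-167/128 | -333/256,-83/64,-41/32,-5/4,-1,0 } — -667/512
edge 12 of 12 (R): { -2,-3/2,-11/8,-21/16,-167/128 | -667/512,-333/256,-83/64,-41/32,-5/4,-1,0 } — -1335/1024

-1335/1024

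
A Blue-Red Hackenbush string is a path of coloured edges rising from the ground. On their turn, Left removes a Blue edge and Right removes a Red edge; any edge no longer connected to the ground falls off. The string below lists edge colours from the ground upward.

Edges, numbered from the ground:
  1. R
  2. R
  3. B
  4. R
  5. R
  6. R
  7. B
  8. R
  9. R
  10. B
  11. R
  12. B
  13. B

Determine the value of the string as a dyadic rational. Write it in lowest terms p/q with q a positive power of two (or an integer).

-3945/2048

R: Left { none }, Right { 0 } = simplest -1
RR: Left { none }, Right { -1 0 } = simplest -2
RRB: Left { -2 }, Right { -1 0 } = simplest -3/2
RRBR: Left { -2 }, Right { -3/2 -1 0 } = simplest -7/4
RRBRR: Left { -2 }, Right { -7/4 -3/2 -1 0 } = simplest -15/8
RRBRRR: Left { -2 }, Right { -15/8 -7/4 -3/2 -1 0 } = simplest -31/16
RRBRRRB: Left { -2 -31/16 }, Right { -15/8 -7/4 -3/2 -1 0 } = simplest -61/32
RRBRRRBR: Left { -2 -31/16 }, Right { -61/32 -15/8 -7/4 -3/2 -1 0 } = simplest -123/64
RRBRRRBRR: Left { -2 -31/16 }, Right { -123/64 -61/32 -15/8 -7/4 -3/2 -1 0 } = simplest -247/128
RRBRRRBRRB: Left { -2 -31/16 -247/128 }, Right { -123/64 -61/32 -15/8 -7/4 -3/2 -1 0 } = simplest -493/256
RRBRRRBRRBR: Left { -2 -31/16 -247/128 }, Right { -493/256 -123/64 -61/32 -15/8 -7/4 -3/2 -1 0 } = simplest -987/512
RRBRRRBRRBRB: Left { -2 -31/16 -247/128 -987/512 }, Right { -493/256 -123/64 -61/32 -15/8 -7/4 -3/2 -1 0 } = simplest -1973/1024
RRBRRRBRRBRBB: Left { -2 -31/16 -247/128 -987/512 -1973/1024 }, Right { -493/256 -123/64 -61/32 -15/8 -7/4 -3/2 -1 0 } = simplest -3945/2048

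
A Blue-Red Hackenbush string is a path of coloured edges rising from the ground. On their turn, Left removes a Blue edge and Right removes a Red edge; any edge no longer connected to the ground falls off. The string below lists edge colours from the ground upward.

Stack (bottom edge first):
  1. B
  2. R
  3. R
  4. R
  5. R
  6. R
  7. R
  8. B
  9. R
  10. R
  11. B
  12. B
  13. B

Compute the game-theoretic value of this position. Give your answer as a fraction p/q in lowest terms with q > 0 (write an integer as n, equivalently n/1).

Build v(s[:k]) for k = 1..13, string s = B R R R R R R B R R B B B.
edge 1 of 13 (B): { 0 |  } ⇒ 1
edge 2 of 13 (R): { 0 | 1 } ⇒ 1/2
edge 3 of 13 (R): { 0 | 1/2, 1 } ⇒ 1/4
edge 4 of 13 (R): { 0 | 1/4, 1/2, 1 } ⇒ 1/8
edge 5 of 13 (R): { 0 | 1/8, 1/4, 1/2, 1 } ⇒ 1/16
edge 6 of 13 (R): { 0 | 1/16, 1/8, 1/4, 1/2, 1 } ⇒ 1/32
edge 7 of 13 (R): { 0 | 1/32, 1/16, 1/8, 1/4, 1/2, 1 } ⇒ 1/64
edge 8 of 13 (B): { 0, 1/64 | 1/32, 1/16, 1/8, 1/4, 1/2, 1 } ⇒ 3/128
edge 9 of 13 (R): { 0, 1/64 | 3/128, 1/32, 1/16, 1/8, 1/4, 1/2, 1 } ⇒ 5/256
edge 10 of 13 (R): { 0, 1/64 | 5/256, 3/128, 1/32, 1/16, 1/8, 1/4, 1/2, 1 } ⇒ 9/512
edge 11 of 13 (B): { 0, 1/64, 9/512 | 5/256, 3/128, 1/32, 1/16, 1/8, 1/4, 1/2, 1 } ⇒ 19/1024
edge 12 of 13 (B): { 0, 1/64, 9/512, 19/1024 | 5/256, 3/128, 1/32, 1/16, 1/8, 1/4, 1/2, 1 } ⇒ 39/2048
edge 13 of 13 (B): { 0, 1/64, 9/512, 19/1024, 39/2048 | 5/256, 3/128, 1/32, 1/16, 1/8, 1/4, 1/2, 1 } ⇒ 79/4096

79/4096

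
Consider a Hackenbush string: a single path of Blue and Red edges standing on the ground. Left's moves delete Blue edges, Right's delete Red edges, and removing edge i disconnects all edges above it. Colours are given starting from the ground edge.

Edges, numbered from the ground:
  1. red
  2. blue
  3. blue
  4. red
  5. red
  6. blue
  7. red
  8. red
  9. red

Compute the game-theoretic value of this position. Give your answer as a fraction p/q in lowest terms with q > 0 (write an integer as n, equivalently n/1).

-111/256

Recurse on prefixes of the 9-edge string red blue blue red red blue red red red:
edge 1 of 9 (red): { none | 0 } → -1
edge 2 of 9 (blue): { -1 | 0 } → -1/2
edge 3 of 9 (blue): { -1, -1/2 | 0 } → -1/4
edge 4 of 9 (red): { -1, -1/2 | -1/4, 0 } → -3/8
edge 5 of 9 (red): { -1, -1/2 | -3/8, -1/4, 0 } → -7/16
edge 6 of 9 (blue): { -1, -1/2, -7/16 | -3/8, -1/4, 0 } → -13/32
edge 7 of 9 (red): { -1, -1/2, -7/16 | -13/32, -3/8, -1/4, 0 } → -27/64
edge 8 of 9 (red): { -1, -1/2, -7/16 | -27/64, -13/32, -3/8, -1/4, 0 } → -55/128
edge 9 of 9 (red): { -1, -1/2, -7/16 | -55/128, -27/64, -13/32, -3/8, -1/4, 0 } → -111/256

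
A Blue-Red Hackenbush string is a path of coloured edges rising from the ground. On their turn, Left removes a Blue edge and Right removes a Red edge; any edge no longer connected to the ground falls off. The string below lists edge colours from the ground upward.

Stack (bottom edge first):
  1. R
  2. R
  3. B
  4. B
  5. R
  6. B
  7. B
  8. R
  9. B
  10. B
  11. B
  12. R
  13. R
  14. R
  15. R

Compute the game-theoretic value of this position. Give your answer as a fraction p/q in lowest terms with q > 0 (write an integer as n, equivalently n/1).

edge 1 of 15 (R): { ∅ | 0 } → -1
edge 2 of 15 (R): { ∅ | -1; 0 } → -2
edge 3 of 15 (B): { -2 | -1; 0 } → -3/2
edge 4 of 15 (B): { -2; -3/2 | -1; 0 } → -5/4
edge 5 of 15 (R): { -2; -3/2 | -5/4; -1; 0 } → -11/8
edge 6 of 15 (B): { -2; -3/2; -11/8 | -5/4; -1; 0 } → -21/16
edge 7 of 15 (B): { -2; -3/2; -11/8; -21/16 | -5/4; -1; 0 } → -41/32
edge 8 of 15 (R): { -2; -3/2; -11/8; -21/16 | -41/32; -5/4; -1; 0 } → -83/64
edge 9 of 15 (B): { -2; -3/2; -11/8; -21/16; -83/64 | -41/32; -5/4; -1; 0 } → -165/128
edge 10 of 15 (B): { -2; -3/2; -11/8; -21/16; -83/64; -165/128 | -41/32; -5/4; -1; 0 } → -329/256
edge 11 of 15 (B): { -2; -3/2; -11/8; -21/16; -83/64; -165/128; -329/256 | -41/32; -5/4; -1; 0 } → -657/512
edge 12 of 15 (R): { -2; -3/2; -11/8; -21/16; -83/64; -165/128; -329/256 | -657/512; -41/32; -5/4; -1; 0 } → -1315/1024
edge 13 of 15 (R): { -2; -3/2; -11/8; -21/16; -83/64; -165/128; -329/256 | -1315/1024; -657/512; -41/32; -5/4; -1; 0 } → -2631/2048
edge 14 of 15 (R): { -2; -3/2; -11/8; -21/16; -83/64; -165/128; -329/256 | -2631/2048; -1315/1024; -657/512; -41/32; -5/4; -1; 0 } → -5263/4096
edge 15 of 15 (R): { -2; -3/2; -11/8; -21/16; -83/64; -165/128; -329/256 | -5263/4096; -2631/2048; -1315/1024; -657/512; -41/32; -5/4; -1; 0 } → -10527/8192

-10527/8192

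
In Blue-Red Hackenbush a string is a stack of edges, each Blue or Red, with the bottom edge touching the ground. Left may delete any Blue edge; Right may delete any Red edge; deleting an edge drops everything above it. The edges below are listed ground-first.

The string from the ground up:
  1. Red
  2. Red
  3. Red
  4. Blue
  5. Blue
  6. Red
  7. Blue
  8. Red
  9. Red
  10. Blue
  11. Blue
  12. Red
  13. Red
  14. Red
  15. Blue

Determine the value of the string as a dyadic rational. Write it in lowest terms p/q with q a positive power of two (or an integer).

-9629/4096

Prefix values for Red Red Red Blue Blue Red Blue Red Red Blue Blue Red Red Red Blue via {L|R} + simplicity:
step 1: add Red to get R; options L={  } R={ 0 } so -1
step 2: add Red to get RR; options L={  } R={ -1 0 } so -2
step 3: add Red to get RRR; options L={  } R={ -2 -1 0 } so -3
step 4: add Blue to get RRRB; options L={ -3 } R={ -2 -1 0 } so -5/2
step 5: add Blue to get RRRBB; options L={ -3 -5/2 } R={ -2 -1 0 } so -9/4
step 6: add Red to get RRRBBR; options L={ -3 -5/2 } R={ -9/4 -2 -1 0 } so -19/8
step 7: add Blue to get RRRBBRB; options L={ -3 -5/2 -19/8 } R={ -9/4 -2 -1 0 } so -37/16
step 8: add Red to get RRRBBRBR; options L={ -3 -5/2 -19/8 } R={ -37/16 -9/4 -2 -1 0 } so -75/32
step 9: add Red to get RRRBBRBRR; options L={ -3 -5/2 -19/8 } R={ -75/32 -37/16 -9/4 -2 -1 0 } so -151/64
step 10: add Blue to get RRRBBRBRRB; options L={ -3 -5/2 -19/8 -151/64 } R={ -75/32 -37/16 -9/4 -2 -1 0 } so -301/128
step 11: add Blue to get RRRBBRBRRBB; options L={ -3 -5/2 -19/8 -151/64 -301/128 } R={ -75/32 -37/16 -9/4 -2 -1 0 } so -601/256
step 12: add Red to get RRRBBRBRRBBR; options L={ -3 -5/2 -19/8 -151/64 -301/128 } R={ -601/256 -75/32 -37/16 -9/4 -2 -1 0 } so -1203/512
step 13: add Red to get RRRBBRBRRBBRR; options L={ -3 -5/2 -19/8 -151/64 -301/128 } R={ -1203/512 -601/256 -75/32 -37/16 -9/4 -2 -1 0 } so -2407/1024
step 14: add Red to get RRRBBRBRRBBRRR; options L={ -3 -5/2 -19/8 -151/64 -301/128 } R={ -2407/1024 -1203/512 -601/256 -75/32 -37/16 -9/4 -2 -1 0 } so -4815/2048
step 15: add Blue to get RRRBBRBRRBBRRRB; options L={ -3 -5/2 -19/8 -151/64 -301/128 -4815/2048 } R={ -2407/1024 -1203/512 -601/256 -75/32 -37/16 -9/4 -2 -1 0 } so -9629/4096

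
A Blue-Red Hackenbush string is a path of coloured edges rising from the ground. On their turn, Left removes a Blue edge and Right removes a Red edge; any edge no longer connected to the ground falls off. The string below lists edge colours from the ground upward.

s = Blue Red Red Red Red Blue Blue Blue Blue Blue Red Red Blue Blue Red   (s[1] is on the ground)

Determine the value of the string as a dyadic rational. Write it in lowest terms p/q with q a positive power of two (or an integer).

1997/16384

Build val(s[:k]) for k = 1..15, string s = Blue Red Red Red Red Blue Blue Blue Blue Blue Red Red Blue Blue Red.
1 of 15 · B · max L 0 · min R +∞ so 1
2 of 15 · BR · max L 0 · min R 1 so 1/2
3 of 15 · BRR · max L 0 · min R 1/2 so 1/4
4 of 15 · BRRR · max L 0 · min R 1/4 so 1/8
5 of 15 · BRRRR · max L 0 · min R 1/8 so 1/16
6 of 15 · BRRRRB · max L 1/16 · min R 1/8 so 3/32
7 of 15 · BRRRRBB · max L 3/32 · min R 1/8 so 7/64
8 of 15 · BRRRRBBB · max L 7/64 · min R 1/8 so 15/128
9 of 15 · BRRRRBBBB · max L 15/128 · min R 1/8 so 31/256
10 of 15 · BRRRRBBBBB · max L 31/256 · min R 1/8 so 63/512
11 of 15 · BRRRRBBBBBR · max L 31/256 · min R 63/512 so 125/1024
12 of 15 · BRRRRBBBBBRR · max L 31/256 · min R 125/1024 so 249/2048
13 of 15 · BRRRRBBBBBRRB · max L 249/2048 · min R 125/1024 so 499/4096
14 of 15 · BRRRRBBBBBRRBB · max L 499/4096 · min R 125/1024 so 999/8192
15 of 15 · BRRRRBBBBBRRBBR · max L 499/4096 · min R 999/8192 so 1997/16384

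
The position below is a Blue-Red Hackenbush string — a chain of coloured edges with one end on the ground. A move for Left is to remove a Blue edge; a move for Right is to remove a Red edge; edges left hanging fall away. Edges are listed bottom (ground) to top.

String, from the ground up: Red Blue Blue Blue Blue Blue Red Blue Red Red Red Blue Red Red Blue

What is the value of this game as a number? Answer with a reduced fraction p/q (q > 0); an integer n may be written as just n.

Recurse on prefixes of the 15-edge string Red Blue Blue Blue Blue Blue Red Blue Red Red Red Blue Red Red Blue:
value(R) = {  | 0 } = -1
value(RB) = { -1 | 0 } = -1/2
value(RBB) = { -1 -1/2 | 0 } = -1/4
value(RBBB) = { -1 -1/2 -1/4 | 0 } = -1/8
value(RBBBB) = { -1 -1/2 -1/4 -1/8 | 0 } = -1/16
value(RBBBBB) = { -1 -1/2 -1/4 -1/8 -1/16 | 0 } = -1/32
value(RBBBBBR) = { -1 -1/2 -1/4 -1/8 -1/16 | -1/32 0 } = -3/64
value(RBBBBBRB) = { -1 -1/2 -1/4 -1/8 -1/16 -3/64 | -1/32 0 } = -5/128
value(RBBBBBRBR) = { -1 -1/2 -1/4 -1/8 -1/16 -3/64 | -5/128 -1/32 0 } = -11/256
value(RBBBBBRBRR) = { -1 -1/2 -1/4 -1/8 -1/16 -3/64 | -11/256 -5/128 -1/32 0 } = -23/512
value(RBBBBBRBRRR) = { -1 -1/2 -1/4 -1/8 -1/16 -3/64 | -23/512 -11/256 -5/128 -1/32 0 } = -47/1024
value(RBBBBBRBRRRB) = { -1 -1/2 -1/4 -1/8 -1/16 -3/64 -47/1024 | -23/512 -11/256 -5/128 -1/32 0 } = -93/2048
value(RBBBBBRBRRRBR) = { -1 -1/2 -1/4 -1/8 -1/16 -3/64 -47/1024 | -93/2048 -23/512 -11/256 -5/128 -1/32 0 } = -187/4096
value(RBBBBBRBRRRBRR) = { -1 -1/2 -1/4 -1/8 -1/16 -3/64 -47/1024 | -187/4096 -93/2048 -23/512 -11/256 -5/128 -1/32 0 } = -375/8192
value(RBBBBBRBRRRBRRB) = { -1 -1/2 -1/4 -1/8 -1/16 -3/64 -47/1024 -375/8192 | -187/4096 -93/2048 -23/512 -11/256 -5/128 -1/32 0 } = -749/16384

-749/16384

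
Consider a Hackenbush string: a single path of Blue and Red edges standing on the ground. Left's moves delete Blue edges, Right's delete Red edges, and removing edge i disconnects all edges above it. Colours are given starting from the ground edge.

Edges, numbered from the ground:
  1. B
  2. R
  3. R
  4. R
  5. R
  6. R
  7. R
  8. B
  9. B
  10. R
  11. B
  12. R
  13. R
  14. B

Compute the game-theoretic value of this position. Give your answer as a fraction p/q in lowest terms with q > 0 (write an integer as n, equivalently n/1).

Recurse on prefixes of the 14-edge string B R R R R R R B B R B R R B:
g(B) = { 0 |  } ⇒ 1
g(BR) = { 0 | 1 } ⇒ 1/2
g(BRR) = { 0 | 1/2,1 } ⇒ 1/4
g(BRRR) = { 0 | 1/4,1/2,1 } ⇒ 1/8
g(BRRRR) = { 0 | 1/8,1/4,1/2,1 } ⇒ 1/16
g(BRRRRR) = { 0 | 1/16,1/8,1/4,1/2,1 } ⇒ 1/32
g(BRRRRRR) = { 0 | 1/32,1/16,1/8,1/4,1/2,1 } ⇒ 1/64
g(BRRRRRRB) = { 0,1/64 | 1/32,1/16,1/8,1/4,1/2,1 } ⇒ 3/128
g(BRRRRRRBB) = { 0,1/64,3/128 | 1/32,1/16,1/8,1/4,1/2,1 } ⇒ 7/256
g(BRRRRRRBBR) = { 0,1/64,3/128 | 7/256,1/32,1/16,1/8,1/4,1/2,1 } ⇒ 13/512
g(BRRRRRRBBRB) = { 0,1/64,3/128,13/512 | 7/256,1/32,1/16,1/8,1/4,1/2,1 } ⇒ 27/1024
g(BRRRRRRBBRBR) = { 0,1/64,3/128,13/512 | 27/1024,7/256,1/32,1/16,1/8,1/4,1/2,1 } ⇒ 53/2048
g(BRRRRRRBBRBRR) = { 0,1/64,3/128,13/512 | 53/2048,27/1024,7/256,1/32,1/16,1/8,1/4,1/2,1 } ⇒ 105/4096
g(BRRRRRRBBRBRRB) = { 0,1/64,3/128,13/512,105/4096 | 53/2048,27/1024,7/256,1/32,1/16,1/8,1/4,1/2,1 } ⇒ 211/8192

211/8192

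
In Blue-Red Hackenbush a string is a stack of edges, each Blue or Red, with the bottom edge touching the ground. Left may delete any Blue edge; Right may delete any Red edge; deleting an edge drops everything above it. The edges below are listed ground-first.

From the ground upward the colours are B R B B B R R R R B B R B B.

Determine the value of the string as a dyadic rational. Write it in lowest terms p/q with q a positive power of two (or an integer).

7223/8192

edge 1 of 14 (B): { 0 | — } -> 1
edge 2 of 14 (R): { 0 | 1 } -> 1/2
edge 3 of 14 (B): { 0,1/2 | 1 } -> 3/4
edge 4 of 14 (B): { 0,1/2,3/4 | 1 } -> 7/8
edge 5 of 14 (B): { 0,1/2,3/4,7/8 | 1 } -> 15/16
edge 6 of 14 (R): { 0,1/2,3/4,7/8 | 15/16,1 } -> 29/32
edge 7 of 14 (R): { 0,1/2,3/4,7/8 | 29/32,15/16,1 } -> 57/64
edge 8 of 14 (R): { 0,1/2,3/4,7/8 | 57/64,29/32,15/16,1 } -> 113/128
edge 9 of 14 (R): { 0,1/2,3/4,7/8 | 113/128,57/64,29/32,15/16,1 } -> 225/256
edge 10 of 14 (B): { 0,1/2,3/4,7/8,225/256 | 113/128,57/64,29/32,15/16,1 } -> 451/512
edge 11 of 14 (B): { 0,1/2,3/4,7/8,225/256,451/512 | 113/128,57/64,29/32,15/16,1 } -> 903/1024
edge 12 of 14 (R): { 0,1/2,3/4,7/8,225/256,451/512 | 903/1024,113/128,57/64,29/32,15/16,1 } -> 1805/2048
edge 13 of 14 (B): { 0,1/2,3/4,7/8,225/256,451/512,1805/2048 | 903/1024,113/128,57/64,29/32,15/16,1 } -> 3611/4096
edge 14 of 14 (B): { 0,1/2,3/4,7/8,225/256,451/512,1805/2048,3611/4096 | 903/1024,113/128,57/64,29/32,15/16,1 } -> 7223/8192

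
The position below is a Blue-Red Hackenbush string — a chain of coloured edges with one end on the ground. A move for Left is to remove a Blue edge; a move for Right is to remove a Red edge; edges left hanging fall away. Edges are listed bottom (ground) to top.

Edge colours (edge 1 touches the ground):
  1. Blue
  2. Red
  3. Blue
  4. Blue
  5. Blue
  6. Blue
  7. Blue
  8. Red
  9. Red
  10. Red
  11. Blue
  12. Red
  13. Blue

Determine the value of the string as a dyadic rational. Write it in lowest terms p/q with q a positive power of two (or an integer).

3979/4096

Recurse on prefixes of the 13-edge string Blue Red Blue Blue Blue Blue Blue Red Red Red Blue Red Blue:
step 1: add Blue to get B; options L={ 0 } R={ (no moves) } — 1
step 2: add Red to get BR; options L={ 0 } R={ 1 } — 1/2
step 3: add Blue to get BRB; options L={ 0, 1/2 } R={ 1 } — 3/4
step 4: add Blue to get BRBB; options L={ 0, 1/2, 3/4 } R={ 1 } — 7/8
step 5: add Blue to get BRBBB; options L={ 0, 1/2, 3/4, 7/8 } R={ 1 } — 15/16
step 6: add Blue to get BRBBBB; options L={ 0, 1/2, 3/4, 7/8, 15/16 } R={ 1 } — 31/32
step 7: add Blue to get BRBBBBB; options L={ 0, 1/2, 3/4, 7/8, 15/16, 31/32 } R={ 1 } — 63/64
step 8: add Red to get BRBBBBBR; options L={ 0, 1/2, 3/4, 7/8, 15/16, 31/32 } R={ 63/64, 1 } — 125/128
step 9: add Red to get BRBBBBBRR; options L={ 0, 1/2, 3/4, 7/8, 15/16, 31/32 } R={ 125/128, 63/64, 1 } — 249/256
step 10: add Red to get BRBBBBBRRR; options L={ 0, 1/2, 3/4, 7/8, 15/16, 31/32 } R={ 249/256, 125/128, 63/64, 1 } — 497/512
step 11: add Blue to get BRBBBBBRRRB; options L={ 0, 1/2, 3/4, 7/8, 15/16, 31/32, 497/512 } R={ 249/256, 125/128, 63/64, 1 } — 995/1024
step 12: add Red to get BRBBBBBRRRBR; options L={ 0, 1/2, 3/4, 7/8, 15/16, 31/32, 497/512 } R={ 995/1024, 249/256, 125/128, 63/64, 1 } — 1989/2048
step 13: add Blue to get BRBBBBBRRRBRB; options L={ 0, 1/2, 3/4, 7/8, 15/16, 31/32, 497/512, 1989/2048 } R={ 995/1024, 249/256, 125/128, 63/64, 1 } — 3979/4096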